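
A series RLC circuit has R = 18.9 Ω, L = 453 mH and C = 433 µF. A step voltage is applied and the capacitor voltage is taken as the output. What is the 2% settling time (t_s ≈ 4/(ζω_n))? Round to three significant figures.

For a series RLC circuit (capacitor voltage as output), ω_n = 1/√(LC) = 1/√(453 mH · 433 µF) = 71.4 rad/s.
ζ = (R/2)·√(C/L) = (18.9/2)·√(433 µF/453 mH) = 0.292.
t_s ≈ 4/(ζω_n) = 0.192 s.

t_s ≈ 0.192 s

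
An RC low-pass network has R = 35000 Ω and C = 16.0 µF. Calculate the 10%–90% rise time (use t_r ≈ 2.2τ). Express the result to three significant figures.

t_r ≈ 1.23 s

τ = RC = 35000 × 16.0 µF = 0.560 s.
t_r ≈ 2.2τ = 1.23 s.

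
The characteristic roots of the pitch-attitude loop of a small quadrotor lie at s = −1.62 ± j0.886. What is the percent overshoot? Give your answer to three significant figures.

%OS ≈ 0.320%

The poles are at −σ ± jω_d with σ = 1.62 and ω_d = 0.886, so ω_n = √(σ²+ω_d²) = 1.85 rad/s and ζ = σ/ω_n = 0.877.
%OS = 100·exp(−πζ/√(1−ζ²)) = 0.320%.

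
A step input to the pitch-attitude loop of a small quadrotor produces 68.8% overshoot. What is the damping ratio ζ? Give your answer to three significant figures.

ζ ≈ 0.118

From %OS = 100·exp(−πζ/√(1−ζ²)), invert to get ζ = −ln(OS)/√(π² + ln²(OS)) with OS = 0.688.
−ln 0.688 = 0.3740, so ζ = 0.3740/√(π² + 0.1399) = 0.118.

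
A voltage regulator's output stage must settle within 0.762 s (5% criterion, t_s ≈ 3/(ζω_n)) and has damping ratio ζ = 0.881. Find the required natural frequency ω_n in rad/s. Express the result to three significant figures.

ω_n ≈ 4.47 rad/s

Rearranging t_s ≈ 3/(ζω_n) gives ω_n = 3/(ζ·t_s) = 3/(0.881 × 0.762) = 4.47 rad/s.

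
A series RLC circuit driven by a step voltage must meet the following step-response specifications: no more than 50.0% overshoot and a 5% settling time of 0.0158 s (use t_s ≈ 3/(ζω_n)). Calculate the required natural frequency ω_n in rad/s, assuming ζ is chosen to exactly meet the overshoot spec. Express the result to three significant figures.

From %OS = 100·exp(−πζ/√(1−ζ²)), invert to get ζ = −ln(OS)/√(π² + ln²(OS)) with OS = 0.500.
−ln 0.500 = 0.6931, so ζ = 0.6931/√(π² + 0.4805) = 0.215.
Then ω_n = 3/(ζ t_s) = 3/(0.215 × 0.0158) = 881 rad/s.

ω_n ≈ 881 rad/s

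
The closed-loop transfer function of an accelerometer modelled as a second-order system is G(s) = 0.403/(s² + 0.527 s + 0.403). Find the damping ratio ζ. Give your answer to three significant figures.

Matching coefficients with s² + 2ζω_n s + ω_n² gives ω_n² = 0.403 ⇒ ω_n = 0.635 rad/s, and ζ = 0.527/(2ω_n) = 0.415.

ζ ≈ 0.415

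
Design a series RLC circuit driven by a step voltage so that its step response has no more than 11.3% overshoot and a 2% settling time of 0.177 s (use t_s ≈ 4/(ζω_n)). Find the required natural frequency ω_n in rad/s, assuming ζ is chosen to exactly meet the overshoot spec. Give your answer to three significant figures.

From %OS = 100·exp(−πζ/√(1−ζ²)), invert to get ζ = −ln(OS)/√(π² + ln²(OS)) with OS = 0.113.
−ln 0.113 = 2.180, so ζ = 2.180/√(π² + 4.754) = 0.570.
Then ω_n = 4/(ζ t_s) = 4/(0.570 × 0.177) = 39.6 rad/s.

ω_n ≈ 39.6 rad/s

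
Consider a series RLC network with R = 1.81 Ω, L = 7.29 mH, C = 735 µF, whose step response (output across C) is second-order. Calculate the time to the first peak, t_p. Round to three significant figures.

t_p ≈ 0.00759 s

For a series RLC circuit (capacitor voltage as output), ω_n = 1/√(LC) = 1/√(7.29 mH · 735 µF) = 432 rad/s.
ζ = (R/2)·√(C/L) = (1.81/2)·√(735 µF/7.29 mH) = 0.287.
The damped frequency ω_d = ω_n√(1−ζ²) = 414 rad/s. t_p = π/ω_d = 0.00759 s.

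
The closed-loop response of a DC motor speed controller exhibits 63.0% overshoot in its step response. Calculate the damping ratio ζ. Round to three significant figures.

ζ ≈ 0.146

ζ = −ln(OS)/√(π² + (ln OS)²). With OS = 0.630, ln OS = −0.4620 and ζ = 0.4620/3.175 = 0.146.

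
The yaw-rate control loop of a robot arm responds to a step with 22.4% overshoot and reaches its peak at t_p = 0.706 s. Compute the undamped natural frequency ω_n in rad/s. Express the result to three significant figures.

The overshoot fixes ζ = −ln(OS)/√(π²+ln²(OS)) = 0.430.
t_p = π/ω_d ⇒ ω_d = 4.45 rad/s; then ω_n = ω_d/√(1−ζ²) = 4.93 rad/s.

ω_n ≈ 4.93 rad/s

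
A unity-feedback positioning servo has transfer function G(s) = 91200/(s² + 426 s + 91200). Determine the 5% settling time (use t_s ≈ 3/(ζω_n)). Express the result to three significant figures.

Matching coefficients with s² + 2ζω_n s + ω_n² gives ω_n² = 91200 ⇒ ω_n = 302 rad/s, and ζ = 426/(2ω_n) = 0.705.
t_s ≈ 3/(ζω_n) = 3/(0.705·302) = 0.0141 s.

t_s ≈ 0.0141 s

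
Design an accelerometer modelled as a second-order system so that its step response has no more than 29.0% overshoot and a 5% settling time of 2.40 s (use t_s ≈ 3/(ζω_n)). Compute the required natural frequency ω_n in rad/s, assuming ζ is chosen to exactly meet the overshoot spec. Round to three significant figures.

ω_n ≈ 3.41 rad/s

From %OS = 100·exp(−πζ/√(1−ζ²)), invert to get ζ = −ln(OS)/√(π² + ln²(OS)) with OS = 0.290.
−ln 0.290 = 1.238, so ζ = 1.238/√(π² + 1.532) = 0.367.
From t_s ≈ 3/(ζω_n): ω_n = 3/(ζ·t_s) = 3/(0.367·2.40) = 3.41 rad/s.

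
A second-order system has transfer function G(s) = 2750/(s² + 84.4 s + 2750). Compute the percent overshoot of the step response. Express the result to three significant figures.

%OS ≈ 1.41%

Comparing the denominator to s² + 2ζω_n s + ω_n²: ω_n = √2750 = 52.4 rad/s, and 2ζω_n = 84.4 so ζ = 84.4/(2·52.4) = 0.805.
%OS = 100 e^{−πζ/√(1−ζ²)} with ζ = 0.805 gives 1.41%.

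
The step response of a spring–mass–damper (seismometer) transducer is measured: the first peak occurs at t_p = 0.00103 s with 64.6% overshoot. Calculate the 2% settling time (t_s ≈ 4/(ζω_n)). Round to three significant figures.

From the overshoot, ζ = −ln(OS)/√(π²+ln²(OS)) = 0.138.
t_p = π/ω_d ⇒ ω_d = 3050 rad/s; then ω_n = ω_d/√(1−ζ²) = 3080 rad/s.
t_s ≈ 4/(ζω_n) = 4/(0.138·3080) = 0.00943 s.

t_s ≈ 0.00943 s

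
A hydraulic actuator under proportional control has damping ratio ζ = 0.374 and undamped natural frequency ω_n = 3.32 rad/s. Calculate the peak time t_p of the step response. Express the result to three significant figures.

The damped frequency is ω_d = ω_n√(1−ζ²) = 3.32·√(1−0.140) = 3.08 rad/s.
Peak time t_p = π/ω_d = π/3.08 = 1.02 s.

t_p ≈ 1.02 s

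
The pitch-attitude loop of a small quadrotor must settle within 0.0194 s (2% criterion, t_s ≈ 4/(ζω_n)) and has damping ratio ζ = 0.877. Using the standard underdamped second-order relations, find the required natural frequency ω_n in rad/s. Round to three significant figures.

Rearranging t_s ≈ 4/(ζω_n) gives ω_n = 4/(ζ·t_s) = 4/(0.877 × 0.0194) = 235 rad/s.

ω_n ≈ 235 rad/s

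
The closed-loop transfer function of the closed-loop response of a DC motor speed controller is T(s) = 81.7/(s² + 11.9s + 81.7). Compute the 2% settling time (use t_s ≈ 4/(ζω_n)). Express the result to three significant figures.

Matching coefficients with s² + 2ζω_n s + ω_n² gives ω_n² = 81.7 ⇒ ω_n = 9.04 rad/s, and ζ = 11.9/(2ω_n) = 0.658.
t_s ≈ 4/(ζω_n) = 4/(0.658·9.04) = 0.672 s.

t_s ≈ 0.672 s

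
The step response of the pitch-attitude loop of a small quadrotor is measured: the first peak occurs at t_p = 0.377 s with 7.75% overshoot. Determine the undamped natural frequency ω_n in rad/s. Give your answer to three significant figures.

ω_n ≈ 10.7 rad/s

The overshoot fixes ζ = −ln(OS)/√(π²+ln²(OS)) = 0.631.
t_p = π/ω_d ⇒ ω_d = 8.33 rad/s; then ω_n = ω_d/√(1−ζ²) = 10.7 rad/s.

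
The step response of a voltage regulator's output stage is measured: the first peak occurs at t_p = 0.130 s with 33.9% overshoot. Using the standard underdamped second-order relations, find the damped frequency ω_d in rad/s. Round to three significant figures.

t_p = π/ω_d, so ω_d = π/0.130 = 24.2 rad/s.

ω_d ≈ 24.2 rad/s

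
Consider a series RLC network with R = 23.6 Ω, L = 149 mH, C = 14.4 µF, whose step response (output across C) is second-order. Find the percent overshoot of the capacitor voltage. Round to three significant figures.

For a series RLC circuit (capacitor voltage as output), ω_n = 1/√(LC) = 1/√(149 mH · 14.4 µF) = 683 rad/s.
ζ = (R/2)·√(C/L) = (23.6/2)·√(14.4 µF/149 mH) = 0.116.
Overshoot: exp(−π·0.116/√(1−0.116²)) = 0.693, i.e. 69.3%.

%OS ≈ 69.3%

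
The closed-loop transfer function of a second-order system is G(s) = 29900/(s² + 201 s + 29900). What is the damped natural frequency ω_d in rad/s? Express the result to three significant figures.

ω_n = √29900 = 173 rad/s; ζ = 201/(2·173) = 0.581.
ω_d = 173·√(1 − 0.581²) = 141 rad/s.

ω_d ≈ 141 rad/s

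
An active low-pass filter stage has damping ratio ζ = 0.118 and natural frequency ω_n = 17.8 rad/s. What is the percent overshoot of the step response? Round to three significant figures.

For an underdamped second-order system, %OS = 100·exp(−πζ/√(1−ζ²)).
πζ/√(1−ζ²) = π·0.118/√(1−0.0139) = 0.3733, so %OS = 100·e^(−0.3733) = 68.8%.

%OS ≈ 68.8%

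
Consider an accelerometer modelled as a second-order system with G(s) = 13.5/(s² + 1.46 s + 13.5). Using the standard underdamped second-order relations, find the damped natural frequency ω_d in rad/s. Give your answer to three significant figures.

Comparing the denominator to s² + 2ζω_n s + ω_n²: ω_n = √13.5 = 3.67 rad/s, and 2ζω_n = 1.46 so ζ = 1.46/(2·3.67) = 0.199.
ω_d = 3.67·√(1 − 0.199²) = 3.60 rad/s.

ω_d ≈ 3.60 rad/s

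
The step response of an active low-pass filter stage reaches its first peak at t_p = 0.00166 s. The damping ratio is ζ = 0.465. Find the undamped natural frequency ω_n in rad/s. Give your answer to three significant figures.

Peak time t_p = π/ω_d, so ω_d = π/t_p = π/0.00166 = 1890 rad/s.
ω_n = ω_d/√(1−ζ²) = 1890/√0.784 = 2140 rad/s.

ω_n ≈ 2140 rad/s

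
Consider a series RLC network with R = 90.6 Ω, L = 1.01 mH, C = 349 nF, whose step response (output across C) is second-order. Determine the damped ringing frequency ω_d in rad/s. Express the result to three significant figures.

ω_d ≈ 28700 rad/s

For a series RLC circuit (capacitor voltage as output), ω_n = 1/√(LC) = 1/√(1.01 mH · 349 nF) = 53300 rad/s.
ζ = (R/2)·√(C/L) = (90.6/2)·√(349 nF/1.01 mH) = 0.842.
ω_d = ω_n√(1−ζ²) = 28700 rad/s.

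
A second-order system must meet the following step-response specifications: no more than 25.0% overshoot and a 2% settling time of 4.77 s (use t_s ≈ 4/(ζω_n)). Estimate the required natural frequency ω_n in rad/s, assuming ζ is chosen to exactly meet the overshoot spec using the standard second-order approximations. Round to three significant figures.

Inverting the overshoot relation: ζ = |ln 0.250|/√(π² + ln²0.250) = 0.404.
From t_s ≈ 4/(ζω_n): ω_n = 4/(ζ·t_s) = 4/(0.404·4.77) = 2.08 rad/s.

ω_n ≈ 2.08 rad/s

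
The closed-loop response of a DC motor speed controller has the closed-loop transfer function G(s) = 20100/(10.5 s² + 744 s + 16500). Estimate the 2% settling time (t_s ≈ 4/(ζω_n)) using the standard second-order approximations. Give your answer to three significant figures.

t_s ≈ 0.113 s

Dividing through by 10.5: denominator becomes s² + 70.86 s + 1571.
So ω_n = √1571 = 39.6 rad/s and ζ = 70.86/(2·39.6) = 0.894.
t_s ≈ 4/(ζω_n) = 0.113 s.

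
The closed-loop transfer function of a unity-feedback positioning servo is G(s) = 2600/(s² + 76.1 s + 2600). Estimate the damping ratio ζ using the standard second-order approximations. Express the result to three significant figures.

Comparing the denominator to s² + 2ζω_n s + ω_n²: ω_n = √2600 = 51.0 rad/s, and 2ζω_n = 76.1 so ζ = 76.1/(2·51.0) = 0.746.

ζ ≈ 0.746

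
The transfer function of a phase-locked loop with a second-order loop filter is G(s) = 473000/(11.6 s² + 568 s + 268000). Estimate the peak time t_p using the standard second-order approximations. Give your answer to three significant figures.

Dividing through by 11.6: denominator becomes s² + 48.97 s + 23100.
So ω_n = √23100 = 152 rad/s and ζ = 48.97/(2·152) = 0.161.
The damped frequency ω_d = ω_n√(1−ζ²) = 150 rad/s. t_p = π/ω_d = 0.0209 s.

t_p ≈ 0.0209 s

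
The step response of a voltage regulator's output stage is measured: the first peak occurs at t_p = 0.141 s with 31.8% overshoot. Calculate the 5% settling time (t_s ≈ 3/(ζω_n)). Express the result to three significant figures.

ζ from %OS: ζ = |ln 0.318|/√(π²+ln²0.318) = 0.343.
t_p = π/ω_d ⇒ ω_d = 22.3 rad/s; then ω_n = ω_d/√(1−ζ²) = 23.7 rad/s.
t_s ≈ 3/(ζω_n) = 3/(0.343·23.7) = 0.369 s.

t_s ≈ 0.369 s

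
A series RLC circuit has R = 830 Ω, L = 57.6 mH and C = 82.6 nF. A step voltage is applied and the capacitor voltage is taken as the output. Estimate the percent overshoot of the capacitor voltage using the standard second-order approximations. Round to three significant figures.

For a series RLC circuit (capacitor voltage as output), ω_n = 1/√(LC) = 1/√(57.6 mH · 82.6 nF) = 14500 rad/s.
ζ = (R/2)·√(C/L) = (830/2)·√(82.6 nF/57.6 mH) = 0.497.
Overshoot: exp(−π·0.497/√(1−0.497²)) = 0.165, i.e. 16.5%.

%OS ≈ 16.5%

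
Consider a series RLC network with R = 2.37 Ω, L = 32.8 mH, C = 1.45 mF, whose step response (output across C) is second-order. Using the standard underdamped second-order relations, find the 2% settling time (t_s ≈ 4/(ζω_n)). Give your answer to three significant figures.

For a series RLC circuit (capacitor voltage as output), ω_n = 1/√(LC) = 1/√(32.8 mH · 1.45 mF) = 145 rad/s.
ζ = (R/2)·√(C/L) = (2.37/2)·√(1.45 mF/32.8 mH) = 0.249.
t_s ≈ 4/(ζω_n) = 0.111 s.

t_s ≈ 0.111 s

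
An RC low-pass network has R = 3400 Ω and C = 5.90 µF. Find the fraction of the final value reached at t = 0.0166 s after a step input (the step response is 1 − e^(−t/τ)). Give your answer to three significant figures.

τ = RC = 3400 × 5.90 µF = 0.0201 s.
y(t)/y_∞ = 1 − e^(−t/τ) = 1 − e^(−0.0166/0.0201) = 1 − e^(−0.828) = 0.563.

y/y_∞ ≈ 0.563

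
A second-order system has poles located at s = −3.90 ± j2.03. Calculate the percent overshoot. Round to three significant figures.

%OS ≈ 0.239%

With σ = 3.90, ω_d = 2.03: ω_n = √(σ²+ω_d²) = 4.40 rad/s, ζ = σ/ω_n = 0.887.
%OS = 100·exp(−πζ/√(1−ζ²)) = 0.239%.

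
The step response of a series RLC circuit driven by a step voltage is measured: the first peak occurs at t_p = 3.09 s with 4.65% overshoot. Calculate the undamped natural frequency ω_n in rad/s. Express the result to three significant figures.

ζ from %OS: ζ = |ln 0.0465|/√(π²+ln²0.0465) = 0.699.
From t_p = π/ω_d, ω_d = π/3.09 = 1.02 rad/s, so ω_n = ω_d/√(1−ζ²) = 1.42 rad/s.

ω_n ≈ 1.42 rad/s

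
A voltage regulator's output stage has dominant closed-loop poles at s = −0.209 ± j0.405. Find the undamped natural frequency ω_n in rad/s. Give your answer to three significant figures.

With σ = 0.209, ω_d = 0.405: ω_n = √(σ²+ω_d²) = 0.456 rad/s, ζ = σ/ω_n = 0.459.

ω_n ≈ 0.456 rad/s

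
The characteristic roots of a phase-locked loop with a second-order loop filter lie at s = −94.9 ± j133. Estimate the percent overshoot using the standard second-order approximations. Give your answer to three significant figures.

|pole| = ω_n = √(94.9² + 133²) = 163 rad/s; ζ = cos θ = σ/ω_n = 0.581.
%OS = 100 e^{−πζ/√(1−ζ²)} with ζ = 0.581 gives 10.6%.

%OS ≈ 10.6%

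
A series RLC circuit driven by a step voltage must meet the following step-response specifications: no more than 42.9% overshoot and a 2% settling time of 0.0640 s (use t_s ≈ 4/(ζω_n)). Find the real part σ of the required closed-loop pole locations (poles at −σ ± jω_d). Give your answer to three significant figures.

σ ≈ 62.5

The settling-time spec alone fixes σ = ζω_n = 4/t_s = 4/0.0640 = 62.5.
(Overshoot then fixes ζ = 0.260 and hence ω_d = σ·√(1−ζ²)/ζ = 232 rad/s.)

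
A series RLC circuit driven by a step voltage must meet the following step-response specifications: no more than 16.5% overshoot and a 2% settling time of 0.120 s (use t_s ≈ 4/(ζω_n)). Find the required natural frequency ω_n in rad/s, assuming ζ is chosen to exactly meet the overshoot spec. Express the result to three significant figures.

ω_n ≈ 67.0 rad/s

ζ = −ln(OS)/√(π² + (ln OS)²). With OS = 0.165, ln OS = −1.802 and ζ = 1.802/3.622 = 0.498.
From t_s ≈ 4/(ζω_n): ω_n = 4/(ζ·t_s) = 4/(0.498·0.120) = 67.0 rad/s.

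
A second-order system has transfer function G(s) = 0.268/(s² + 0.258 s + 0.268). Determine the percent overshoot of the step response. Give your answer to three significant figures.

ω_n = √0.268 = 0.518 rad/s; ζ = 0.258/(2·0.518) = 0.249.
%OS = 100 e^{−πζ/√(1−ζ²)} with ζ = 0.249 gives 44.6%.

%OS ≈ 44.6%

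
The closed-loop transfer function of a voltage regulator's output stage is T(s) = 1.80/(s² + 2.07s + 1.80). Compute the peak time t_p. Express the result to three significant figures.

ω_n = √1.80 = 1.34 rad/s; ζ = 2.07/(2·1.34) = 0.771.
The damped frequency ω_d = ω_n√(1−ζ²) = 0.854 rad/s. Then t_p = π/ω_d = 3.68 s.

t_p ≈ 3.68 s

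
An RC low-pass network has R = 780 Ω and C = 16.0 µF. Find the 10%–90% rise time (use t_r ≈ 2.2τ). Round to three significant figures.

τ = RC = 780 × 16.0 µF = 0.0125 s.
t_r ≈ 2.2τ = 0.0275 s.

t_r ≈ 0.0275 s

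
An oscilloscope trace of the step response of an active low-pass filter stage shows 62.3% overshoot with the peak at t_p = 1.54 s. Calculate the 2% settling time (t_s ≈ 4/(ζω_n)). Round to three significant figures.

From the overshoot, ζ = −ln(OS)/√(π²+ln²(OS)) = 0.149.
From t_p = π/ω_d, ω_d = π/1.54 = 2.04 rad/s, so ω_n = ω_d/√(1−ζ²) = 2.06 rad/s.
t_s ≈ 4/(ζω_n) = 4/(0.149·2.06) = 13.0 s.

t_s ≈ 13.0 s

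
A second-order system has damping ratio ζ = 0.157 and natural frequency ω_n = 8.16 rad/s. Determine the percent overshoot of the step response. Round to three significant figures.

For an underdamped second-order system, %OS = 100·exp(−πζ/√(1−ζ²)).
πζ/√(1−ζ²) = π·0.157/√(1−0.0246) = 0.4994, so %OS = 100·e^(−0.4994) = 60.7%.

%OS ≈ 60.7%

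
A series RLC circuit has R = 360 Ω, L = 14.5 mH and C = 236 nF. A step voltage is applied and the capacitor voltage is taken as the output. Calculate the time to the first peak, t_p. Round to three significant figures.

For a series RLC circuit (capacitor voltage as output), ω_n = 1/√(LC) = 1/√(14.5 mH · 236 nF) = 17100 rad/s.
ζ = (R/2)·√(C/L) = (360/2)·√(236 nF/14.5 mH) = 0.726.
ω_d = 17100·√(1 − 0.726²) = 11800 rad/s. t_p = π/ω_d = 0.000267 s.

t_p ≈ 0.000267 s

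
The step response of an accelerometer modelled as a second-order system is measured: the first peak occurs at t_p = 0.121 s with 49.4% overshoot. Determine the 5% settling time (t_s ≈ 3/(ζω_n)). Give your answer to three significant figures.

The overshoot fixes ζ = −ln(OS)/√(π²+ln²(OS)) = 0.219.
t_p = π/ω_d ⇒ ω_d = 26.0 rad/s; then ω_n = ω_d/√(1−ζ²) = 26.6 rad/s.
t_s ≈ 3/(ζω_n) = 3/(0.219·26.6) = 0.515 s.

t_s ≈ 0.515 s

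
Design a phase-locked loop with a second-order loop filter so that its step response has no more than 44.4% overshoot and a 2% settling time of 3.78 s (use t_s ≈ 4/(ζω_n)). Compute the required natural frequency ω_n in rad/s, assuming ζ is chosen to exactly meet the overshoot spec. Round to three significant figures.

ω_n ≈ 4.23 rad/s

From %OS = 100·exp(−πζ/√(1−ζ²)), invert to get ζ = −ln(OS)/√(π² + ln²(OS)) with OS = 0.444.
−ln 0.444 = 0.8119, so ζ = 0.8119/√(π² + 0.6592) = 0.250.
From t_s ≈ 4/(ζω_n): ω_n = 4/(ζ·t_s) = 4/(0.250·3.78) = 4.23 rad/s.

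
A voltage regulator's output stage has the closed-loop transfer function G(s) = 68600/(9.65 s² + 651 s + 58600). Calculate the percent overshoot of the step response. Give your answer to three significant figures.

Dividing through by 9.65: denominator becomes s² + 67.46 s + 6073.
So ω_n = √6073 = 77.9 rad/s and ζ = 67.46/(2·77.9) = 0.433.
Overshoot: exp(−π·0.433/√(1−0.433²)) = 0.221, i.e. 22.1%.

%OS ≈ 22.1%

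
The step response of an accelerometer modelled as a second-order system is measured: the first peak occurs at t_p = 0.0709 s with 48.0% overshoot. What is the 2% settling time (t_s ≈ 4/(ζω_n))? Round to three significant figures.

ζ from %OS: ζ = |ln 0.480|/√(π²+ln²0.480) = 0.228.
t_p = π/ω_d ⇒ ω_d = 44.3 rad/s; then ω_n = ω_d/√(1−ζ²) = 45.5 rad/s.
t_s ≈ 4/(ζω_n) = 4/(0.228·45.5) = 0.386 s.

t_s ≈ 0.386 s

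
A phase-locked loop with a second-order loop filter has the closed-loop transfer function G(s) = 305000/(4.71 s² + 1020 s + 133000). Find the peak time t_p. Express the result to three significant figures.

Dividing through by 4.71: denominator becomes s² + 216.6 s + 28240.
So ω_n = √28240 = 168 rad/s and ζ = 216.6/(2·168) = 0.644.
ω_d = 168·√(1 − 0.644²) = 129 rad/s. t_p = π/ω_d = 0.0244 s.

t_p ≈ 0.0244 s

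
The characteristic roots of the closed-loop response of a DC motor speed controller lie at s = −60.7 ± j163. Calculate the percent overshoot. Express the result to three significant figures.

|pole| = ω_n = √(60.7² + 163²) = 174 rad/s; ζ = cos θ = σ/ω_n = 0.349.
%OS = 100·exp(−πζ/√(1−ζ²)) = 31.0%.

%OS ≈ 31.0%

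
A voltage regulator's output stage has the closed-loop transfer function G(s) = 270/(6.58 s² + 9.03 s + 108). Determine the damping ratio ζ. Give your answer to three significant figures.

Dividing through by 6.58: denominator becomes s² + 1.372 s + 16.41.
So ω_n = √16.41 = 4.05 rad/s and ζ = 1.372/(2·4.05) = 0.169.

ζ ≈ 0.169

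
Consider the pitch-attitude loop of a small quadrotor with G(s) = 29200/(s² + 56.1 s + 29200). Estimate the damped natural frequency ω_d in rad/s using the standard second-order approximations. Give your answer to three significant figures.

ω_d ≈ 169 rad/s

Matching coefficients with s² + 2ζω_n s + ω_n² gives ω_n² = 29200 ⇒ ω_n = 171 rad/s, and ζ = 56.1/(2ω_n) = 0.164.
ω_d = ω_n√(1−ζ²) = 169 rad/s.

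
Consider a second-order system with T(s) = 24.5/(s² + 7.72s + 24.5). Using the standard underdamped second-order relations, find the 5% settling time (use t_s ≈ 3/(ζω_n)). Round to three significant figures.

Matching coefficients with s² + 2ζω_n s + ω_n² gives ω_n² = 24.5 ⇒ ω_n = 4.95 rad/s, and ζ = 7.72/(2ω_n) = 0.780.
t_s ≈ 3/(ζω_n) = 3/(0.780·4.95) = 0.777 s.

t_s ≈ 0.777 s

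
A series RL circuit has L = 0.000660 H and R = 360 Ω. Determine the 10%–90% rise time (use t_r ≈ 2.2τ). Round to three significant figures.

t_r ≈ 0.00000403 s

τ = L/R = 0.000660/360 = 0.00000183 s.
t_r ≈ 2.2τ = 0.00000403 s.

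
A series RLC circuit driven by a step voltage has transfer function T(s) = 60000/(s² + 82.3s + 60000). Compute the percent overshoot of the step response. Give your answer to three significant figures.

%OS ≈ 58.5%

Matching coefficients with s² + 2ζω_n s + ω_n² gives ω_n² = 60000 ⇒ ω_n = 245 rad/s, and ζ = 82.3/(2ω_n) = 0.168.
Overshoot: exp(−π·0.168/√(1−0.168²)) = 0.585, i.e. 58.5%.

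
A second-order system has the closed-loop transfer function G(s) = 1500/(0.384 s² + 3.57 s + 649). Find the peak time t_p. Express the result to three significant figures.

t_p ≈ 0.0769 s

Dividing through by 0.384: denominator becomes s² + 9.297 s + 1690.
So ω_n = √1690 = 41.1 rad/s and ζ = 9.297/(2·41.1) = 0.113.
ω_d = 41.1·√(1 − 0.113²) = 40.8 rad/s. t_p = π/ω_d = 0.0769 s.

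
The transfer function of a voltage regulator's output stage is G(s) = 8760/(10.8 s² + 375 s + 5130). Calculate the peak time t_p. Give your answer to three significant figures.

t_p ≈ 0.238 s

Dividing through by 10.8: denominator becomes s² + 34.72 s + 475.0.
So ω_n = √475.0 = 21.8 rad/s and ζ = 34.72/(2·21.8) = 0.797.
ω_d = ω_n√(1−ζ²) = 13.2 rad/s. t_p = π/ω_d = 0.238 s.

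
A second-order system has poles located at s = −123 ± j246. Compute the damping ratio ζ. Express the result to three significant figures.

The poles are at −σ ± jω_d with σ = 123 and ω_d = 246, so ω_n = √(σ²+ω_d²) = 275 rad/s and ζ = σ/ω_n = 0.447.

ζ ≈ 0.447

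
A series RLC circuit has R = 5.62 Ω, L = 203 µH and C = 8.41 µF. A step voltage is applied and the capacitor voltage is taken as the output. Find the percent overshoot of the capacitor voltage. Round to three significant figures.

%OS ≈ 11.2%

For a series RLC circuit (capacitor voltage as output), ω_n = 1/√(LC) = 1/√(203 µH · 8.41 µF) = 24200 rad/s.
ζ = (R/2)·√(C/L) = (5.62/2)·√(8.41 µF/203 µH) = 0.572.
%OS = 100 e^{−πζ/√(1−ζ²)} with ζ = 0.572 gives 11.2%.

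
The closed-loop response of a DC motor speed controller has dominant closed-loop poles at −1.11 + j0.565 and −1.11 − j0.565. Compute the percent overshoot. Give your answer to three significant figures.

%OS ≈ 0.209%

The poles are at −σ ± jω_d with σ = 1.11 and ω_d = 0.565, so ω_n = √(σ²+ω_d²) = 1.25 rad/s and ζ = σ/ω_n = 0.891.
%OS = 100 e^{−πζ/√(1−ζ²)} with ζ = 0.891 gives 0.209%.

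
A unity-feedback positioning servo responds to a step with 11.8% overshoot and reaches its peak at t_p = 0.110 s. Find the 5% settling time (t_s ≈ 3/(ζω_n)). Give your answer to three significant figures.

ζ from %OS: ζ = |ln 0.118|/√(π²+ln²0.118) = 0.562.
t_p = π/ω_d ⇒ ω_d = 28.6 rad/s; then ω_n = ω_d/√(1−ζ²) = 34.5 rad/s.
t_s ≈ 3/(ζω_n) = 3/(0.562·34.5) = 0.154 s.

t_s ≈ 0.154 s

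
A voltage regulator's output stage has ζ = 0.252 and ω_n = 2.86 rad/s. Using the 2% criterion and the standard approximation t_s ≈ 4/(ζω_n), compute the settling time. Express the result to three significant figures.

t_s ≈ 5.55 s

t_s ≈ 4/(ζω_n) = 4/(0.252 × 2.86) = 5.55 s.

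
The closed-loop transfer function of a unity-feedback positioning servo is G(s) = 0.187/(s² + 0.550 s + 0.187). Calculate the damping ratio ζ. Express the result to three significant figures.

ω_n = √0.187 = 0.432 rad/s; ζ = 0.550/(2·0.432) = 0.636.

ζ ≈ 0.636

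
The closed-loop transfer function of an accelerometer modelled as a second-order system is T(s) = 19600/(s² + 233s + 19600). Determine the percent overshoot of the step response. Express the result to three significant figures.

%OS ≈ 0.897%

Matching coefficients with s² + 2ζω_n s + ω_n² gives ω_n² = 19600 ⇒ ω_n = 140 rad/s, and ζ = 233/(2ω_n) = 0.832.
%OS = 100·exp(−πζ/√(1−ζ²)) = 0.897%.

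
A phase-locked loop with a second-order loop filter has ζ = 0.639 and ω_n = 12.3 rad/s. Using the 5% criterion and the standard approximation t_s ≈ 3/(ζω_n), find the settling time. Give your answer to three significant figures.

t_s ≈ 3/(ζω_n) = 3/(0.639 × 12.3) = 0.382 s.

t_s ≈ 0.382 s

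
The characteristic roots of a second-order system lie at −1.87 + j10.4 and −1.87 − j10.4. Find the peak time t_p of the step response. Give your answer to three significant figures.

t_p = π/ω_d with ω_d = 10.4 (the imaginary part), so t_p = 0.302 s.

t_p ≈ 0.302 s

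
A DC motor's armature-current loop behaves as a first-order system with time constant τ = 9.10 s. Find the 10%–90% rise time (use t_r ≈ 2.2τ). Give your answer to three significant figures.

t_r ≈ 20.0 s

t_r ≈ 2.2τ = 20.0 s.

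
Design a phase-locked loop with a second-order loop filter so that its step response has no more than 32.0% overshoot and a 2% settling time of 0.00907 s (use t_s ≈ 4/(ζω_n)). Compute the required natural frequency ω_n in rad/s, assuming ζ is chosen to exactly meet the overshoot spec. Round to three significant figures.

ω_n ≈ 1290 rad/s

From %OS = 100·exp(−πζ/√(1−ζ²)), invert to get ζ = −ln(OS)/√(π² + ln²(OS)) with OS = 0.320.
−ln 0.320 = 1.139, so ζ = 1.139/√(π² + 1.298) = 0.341.
From t_s ≈ 4/(ζω_n): ω_n = 4/(ζ·t_s) = 4/(0.341·0.00907) = 1290 rad/s.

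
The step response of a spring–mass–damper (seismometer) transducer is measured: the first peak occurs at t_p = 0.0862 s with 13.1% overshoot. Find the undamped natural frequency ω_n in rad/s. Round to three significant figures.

From the overshoot, ζ = −ln(OS)/√(π²+ln²(OS)) = 0.543.
From t_p = π/ω_d, ω_d = π/0.0862 = 36.4 rad/s, so ω_n = ω_d/√(1−ζ²) = 43.4 rad/s.

ω_n ≈ 43.4 rad/s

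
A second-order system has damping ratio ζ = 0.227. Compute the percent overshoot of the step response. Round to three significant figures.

For an underdamped second-order system, %OS = 100·exp(−πζ/√(1−ζ²)).
πζ/√(1−ζ²) = π·0.227/√(1−0.0515) = 0.7323, so %OS = 100·e^(−0.7323) = 48.1%.

%OS ≈ 48.1%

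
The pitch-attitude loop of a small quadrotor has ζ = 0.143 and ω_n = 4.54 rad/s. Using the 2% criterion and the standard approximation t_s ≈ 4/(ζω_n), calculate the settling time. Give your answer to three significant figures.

t_s ≈ 6.16 s

t_s ≈ 4/(ζω_n) = 4/(0.143 × 4.54) = 6.16 s.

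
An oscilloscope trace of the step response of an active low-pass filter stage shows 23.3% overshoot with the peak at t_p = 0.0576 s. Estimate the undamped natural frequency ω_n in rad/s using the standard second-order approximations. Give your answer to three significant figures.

ω_n ≈ 60.1 rad/s

ζ from %OS: ζ = |ln 0.233|/√(π²+ln²0.233) = 0.421.
t_p = π/ω_d ⇒ ω_d = 54.5 rad/s; then ω_n = ω_d/√(1−ζ²) = 60.1 rad/s.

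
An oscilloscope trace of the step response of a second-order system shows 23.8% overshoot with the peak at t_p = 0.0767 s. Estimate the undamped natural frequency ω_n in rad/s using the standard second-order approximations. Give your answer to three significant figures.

From the overshoot, ζ = −ln(OS)/√(π²+ln²(OS)) = 0.416.
From t_p = π/ω_d, ω_d = π/0.0767 = 41.0 rad/s, so ω_n = ω_d/√(1−ζ²) = 45.0 rad/s.

ω_n ≈ 45.0 rad/s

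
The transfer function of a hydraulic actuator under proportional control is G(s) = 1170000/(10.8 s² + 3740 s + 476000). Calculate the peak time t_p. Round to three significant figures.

Dividing through by 10.8: denominator becomes s² + 346.3 s + 44070.
So ω_n = √44070 = 210 rad/s and ζ = 346.3/(2·210) = 0.825.
ω_d = 210·√(1 − 0.825²) = 119 rad/s. t_p = π/ω_d = 0.0265 s.

t_p ≈ 0.0265 s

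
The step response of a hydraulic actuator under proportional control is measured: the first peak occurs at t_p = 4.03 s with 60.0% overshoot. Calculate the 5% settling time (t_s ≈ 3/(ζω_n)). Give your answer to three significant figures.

The overshoot fixes ζ = −ln(OS)/√(π²+ln²(OS)) = 0.160.
t_p = π/ω_d ⇒ ω_d = 0.780 rad/s; then ω_n = ω_d/√(1−ζ²) = 0.790 rad/s.
t_s ≈ 3/(ζω_n) = 3/(0.160·0.790) = 23.7 s.

t_s ≈ 23.7 s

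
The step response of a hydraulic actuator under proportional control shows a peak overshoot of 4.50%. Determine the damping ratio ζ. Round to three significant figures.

Inverting the overshoot relation: ζ = |ln 0.0450|/√(π² + ln²0.0450) = 0.703.

ζ ≈ 0.703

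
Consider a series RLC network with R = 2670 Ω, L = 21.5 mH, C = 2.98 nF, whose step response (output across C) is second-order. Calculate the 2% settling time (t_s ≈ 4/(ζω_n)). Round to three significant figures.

t_s ≈ 0.0000644 s

For a series RLC circuit (capacitor voltage as output), ω_n = 1/√(LC) = 1/√(21.5 mH · 2.98 nF) = 125000 rad/s.
ζ = (R/2)·√(C/L) = (2670/2)·√(2.98 nF/21.5 mH) = 0.497.
t_s ≈ 4/(ζω_n) = 0.0000644 s.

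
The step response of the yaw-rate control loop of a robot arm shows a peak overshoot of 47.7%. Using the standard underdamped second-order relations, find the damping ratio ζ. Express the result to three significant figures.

ζ ≈ 0.229

From %OS = 100·exp(−πζ/√(1−ζ²)), invert to get ζ = −ln(OS)/√(π² + ln²(OS)) with OS = 0.477.
−ln 0.477 = 0.7402, so ζ = 0.7402/√(π² + 0.5480) = 0.229.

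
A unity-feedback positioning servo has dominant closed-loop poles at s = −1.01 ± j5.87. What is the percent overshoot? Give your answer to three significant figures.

The poles are at −σ ± jω_d with σ = 1.01 and ω_d = 5.87, so ω_n = √(σ²+ω_d²) = 5.96 rad/s and ζ = σ/ω_n = 0.170.
Overshoot: exp(−π·0.170/√(1−0.170²)) = 0.582, i.e. 58.2%.

%OS ≈ 58.2%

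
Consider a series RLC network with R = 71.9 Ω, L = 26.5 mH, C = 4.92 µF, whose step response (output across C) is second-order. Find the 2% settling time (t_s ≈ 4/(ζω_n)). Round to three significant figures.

t_s ≈ 0.00295 s

For a series RLC circuit (capacitor voltage as output), ω_n = 1/√(LC) = 1/√(26.5 mH · 4.92 µF) = 2770 rad/s.
ζ = (R/2)·√(C/L) = (71.9/2)·√(4.92 µF/26.5 mH) = 0.490.
t_s ≈ 4/(ζω_n) = 0.00295 s.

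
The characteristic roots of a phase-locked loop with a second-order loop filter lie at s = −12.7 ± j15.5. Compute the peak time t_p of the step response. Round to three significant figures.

t_p ≈ 0.203 s

t_p = π/ω_d with ω_d = 15.5 (the imaginary part), so t_p = 0.203 s.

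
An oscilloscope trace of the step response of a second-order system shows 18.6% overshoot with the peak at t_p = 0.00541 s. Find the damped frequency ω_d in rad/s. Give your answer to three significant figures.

t_p = π/ω_d, so ω_d = π/0.00541 = 581 rad/s.

ω_d ≈ 581 rad/s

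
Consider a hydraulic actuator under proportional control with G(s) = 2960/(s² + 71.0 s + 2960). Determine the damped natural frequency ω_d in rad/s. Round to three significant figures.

ω_n = √2960 = 54.4 rad/s; ζ = 71.0/(2·54.4) = 0.653.
ω_d = 54.4·√(1 − 0.653²) = 41.2 rad/s.

ω_d ≈ 41.2 rad/s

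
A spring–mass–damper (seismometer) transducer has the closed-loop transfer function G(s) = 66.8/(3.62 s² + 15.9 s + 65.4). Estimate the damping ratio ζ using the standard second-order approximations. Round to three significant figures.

Dividing through by 3.62: denominator becomes s² + 4.392 s + 18.07.
So ω_n = √18.07 = 4.25 rad/s and ζ = 4.392/(2·4.25) = 0.517.

ζ ≈ 0.517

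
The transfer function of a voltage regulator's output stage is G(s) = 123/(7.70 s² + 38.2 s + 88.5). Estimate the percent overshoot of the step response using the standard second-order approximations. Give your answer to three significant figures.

%OS ≈ 3.43%

Dividing through by 7.70: denominator becomes s² + 4.961 s + 11.49.
So ω_n = √11.49 = 3.39 rad/s and ζ = 4.961/(2·3.39) = 0.732.
Overshoot: exp(−π·0.732/√(1−0.732²)) = 0.0343, i.e. 3.43%.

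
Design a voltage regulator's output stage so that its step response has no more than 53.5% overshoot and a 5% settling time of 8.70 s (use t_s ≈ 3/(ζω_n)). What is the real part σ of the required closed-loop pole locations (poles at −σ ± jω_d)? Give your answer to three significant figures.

σ ≈ 0.345

The settling-time spec alone fixes σ = ζω_n = 3/t_s = 3/8.70 = 0.345.
(Overshoot then fixes ζ = 0.195 and hence ω_d = σ·√(1−ζ²)/ζ = 1.73 rad/s.)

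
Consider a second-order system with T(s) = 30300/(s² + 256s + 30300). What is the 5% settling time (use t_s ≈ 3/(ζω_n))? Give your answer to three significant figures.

Comparing the denominator to s² + 2ζω_n s + ω_n²: ω_n = √30300 = 174 rad/s, and 2ζω_n = 256 so ζ = 256/(2·174) = 0.735.
t_s ≈ 3/(ζω_n) = 3/(0.735·174) = 0.0234 s.

t_s ≈ 0.0234 s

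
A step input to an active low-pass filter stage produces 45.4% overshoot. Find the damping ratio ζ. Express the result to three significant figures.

From %OS = 100·exp(−πζ/√(1−ζ²)), invert to get ζ = −ln(OS)/√(π² + ln²(OS)) with OS = 0.454.
−ln 0.454 = 0.7897, so ζ = 0.7897/√(π² + 0.6236) = 0.244.

ζ ≈ 0.244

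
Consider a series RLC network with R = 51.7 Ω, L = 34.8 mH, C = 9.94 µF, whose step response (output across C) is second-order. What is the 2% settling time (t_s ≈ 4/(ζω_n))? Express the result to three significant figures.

For a series RLC circuit (capacitor voltage as output), ω_n = 1/√(LC) = 1/√(34.8 mH · 9.94 µF) = 1700 rad/s.
ζ = (R/2)·√(C/L) = (51.7/2)·√(9.94 µF/34.8 mH) = 0.437.
t_s ≈ 4/(ζω_n) = 0.00538 s.

t_s ≈ 0.00538 s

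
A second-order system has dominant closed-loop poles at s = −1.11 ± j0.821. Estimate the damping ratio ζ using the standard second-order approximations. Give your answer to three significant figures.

The poles are at −σ ± jω_d with σ = 1.11 and ω_d = 0.821, so ω_n = √(σ²+ω_d²) = 1.38 rad/s and ζ = σ/ω_n = 0.804.

ζ ≈ 0.804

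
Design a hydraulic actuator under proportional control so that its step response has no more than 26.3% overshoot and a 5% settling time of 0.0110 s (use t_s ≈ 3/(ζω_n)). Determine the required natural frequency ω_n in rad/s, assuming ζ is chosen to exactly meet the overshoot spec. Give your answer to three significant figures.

ζ = −ln(OS)/√(π² + (ln OS)²). With OS = 0.263, ln OS = −1.336 and ζ = 1.336/3.414 = 0.391.
Then ω_n = 3/(ζ t_s) = 3/(0.391 × 0.0110) = 697 rad/s.

ω_n ≈ 697 rad/s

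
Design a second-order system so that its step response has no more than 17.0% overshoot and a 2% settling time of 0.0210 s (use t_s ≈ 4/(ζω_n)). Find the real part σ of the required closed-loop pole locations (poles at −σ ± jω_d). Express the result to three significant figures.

The settling-time spec alone fixes σ = ζω_n = 4/t_s = 4/0.0210 = 190.
(Overshoot then fixes ζ = 0.491 and hence ω_d = σ·√(1−ζ²)/ζ = 338 rad/s.)

σ ≈ 190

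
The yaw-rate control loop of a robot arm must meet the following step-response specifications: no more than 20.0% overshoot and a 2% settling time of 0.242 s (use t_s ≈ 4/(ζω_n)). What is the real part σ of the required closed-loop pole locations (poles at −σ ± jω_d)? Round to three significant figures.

σ ≈ 16.5

The settling-time spec alone fixes σ = ζω_n = 4/t_s = 4/0.242 = 16.5.
(Overshoot then fixes ζ = 0.456 and hence ω_d = σ·√(1−ζ²)/ζ = 32.3 rad/s.)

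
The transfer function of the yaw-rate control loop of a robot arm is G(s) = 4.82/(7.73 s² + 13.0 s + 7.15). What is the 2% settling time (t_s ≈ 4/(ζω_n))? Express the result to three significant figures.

Dividing through by 7.73: denominator becomes s² + 1.682 s + 0.9250.
So ω_n = √0.9250 = 0.962 rad/s and ζ = 1.682/(2·0.962) = 0.874.
t_s ≈ 4/(ζω_n) = 4.76 s.

t_s ≈ 4.76 s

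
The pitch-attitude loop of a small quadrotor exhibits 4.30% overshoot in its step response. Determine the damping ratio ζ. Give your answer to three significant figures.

ζ ≈ 0.708

ζ = −ln(OS)/√(π² + (ln OS)²). With OS = 0.0430, ln OS = −3.147 and ζ = 3.147/4.446 = 0.708.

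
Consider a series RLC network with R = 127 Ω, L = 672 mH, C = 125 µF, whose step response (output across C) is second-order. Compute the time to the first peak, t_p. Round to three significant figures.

t_p ≈ 0.0576 s

For a series RLC circuit (capacitor voltage as output), ω_n = 1/√(LC) = 1/√(672 mH · 125 µF) = 109 rad/s.
ζ = (R/2)·√(C/L) = (127/2)·√(125 µF/672 mH) = 0.866.
ω_d = ω_n√(1−ζ²) = 54.5 rad/s. t_p = π/ω_d = 0.0576 s.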